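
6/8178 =1/1363 = 0.00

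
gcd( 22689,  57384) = 9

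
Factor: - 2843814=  - 2^1 *3^1*149^1 * 3181^1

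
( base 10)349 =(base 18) 117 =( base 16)15d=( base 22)FJ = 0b101011101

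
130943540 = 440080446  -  309136906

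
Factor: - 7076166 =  - 2^1 * 3^1 * 43^1*27427^1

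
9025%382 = 239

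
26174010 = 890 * 29409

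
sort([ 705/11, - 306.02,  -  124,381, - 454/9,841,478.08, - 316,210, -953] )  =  [-953, - 316,-306.02,-124,-454/9,705/11,210,381,478.08,841] 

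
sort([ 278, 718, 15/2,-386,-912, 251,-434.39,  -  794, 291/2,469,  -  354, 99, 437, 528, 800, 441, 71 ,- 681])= [- 912 ,-794, - 681, - 434.39, - 386 ,  -  354,15/2,71, 99 , 291/2, 251, 278, 437, 441,469, 528,718,  800]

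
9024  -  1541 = 7483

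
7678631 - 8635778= -957147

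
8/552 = 1/69 = 0.01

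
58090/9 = 6454 + 4/9 = 6454.44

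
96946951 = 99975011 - 3028060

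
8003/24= 333 + 11/24= 333.46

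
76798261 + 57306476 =134104737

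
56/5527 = 56/5527 = 0.01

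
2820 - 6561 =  - 3741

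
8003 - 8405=-402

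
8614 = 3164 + 5450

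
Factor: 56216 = 2^3 * 7027^1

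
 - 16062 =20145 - 36207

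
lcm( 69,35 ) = 2415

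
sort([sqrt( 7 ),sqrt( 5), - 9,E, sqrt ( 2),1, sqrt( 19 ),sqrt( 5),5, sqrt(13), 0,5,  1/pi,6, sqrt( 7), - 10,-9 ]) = [-10,-9, - 9, 0, 1/pi, 1, sqrt( 2),sqrt( 5 ),sqrt( 5),sqrt( 7 ),sqrt( 7), E,  sqrt( 13),sqrt( 19), 5,5,6]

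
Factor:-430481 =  - 73^1*5897^1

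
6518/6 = 1086 + 1/3 =1086.33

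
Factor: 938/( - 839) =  - 2^1 *7^1 *67^1 *839^( - 1)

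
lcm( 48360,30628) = 918840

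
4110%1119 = 753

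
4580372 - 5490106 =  - 909734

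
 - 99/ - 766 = 99/766 = 0.13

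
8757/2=8757/2 = 4378.50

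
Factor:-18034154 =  - 2^1*19^1*474583^1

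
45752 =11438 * 4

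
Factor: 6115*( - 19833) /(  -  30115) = 3^1*11^1*19^(- 1 )*317^( - 1 )*601^1 * 1223^1 =24255759/6023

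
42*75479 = 3170118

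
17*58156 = 988652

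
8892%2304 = 1980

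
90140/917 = 98+274/917 = 98.30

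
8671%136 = 103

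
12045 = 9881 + 2164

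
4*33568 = 134272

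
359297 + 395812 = 755109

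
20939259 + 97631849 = 118571108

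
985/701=985/701 = 1.41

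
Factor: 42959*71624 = 2^3*7^2*17^1 * 19^2*1279^1 = 3076895416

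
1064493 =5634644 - 4570151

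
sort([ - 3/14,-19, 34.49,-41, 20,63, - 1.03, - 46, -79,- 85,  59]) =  [ - 85, - 79 , - 46, - 41, - 19 ,-1.03,-3/14,20,34.49,59,63]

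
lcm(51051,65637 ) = 459459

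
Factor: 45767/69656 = 2^( - 3 )*  8707^( - 1 )*45767^1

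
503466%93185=37541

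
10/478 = 5/239  =  0.02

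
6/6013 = 6/6013=0.00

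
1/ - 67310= - 1 + 67309/67310 = - 0.00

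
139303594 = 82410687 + 56892907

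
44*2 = 88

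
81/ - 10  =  -9 + 9/10 = -8.10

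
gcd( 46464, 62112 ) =96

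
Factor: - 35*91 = -5^1*  7^2*13^1=- 3185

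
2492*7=17444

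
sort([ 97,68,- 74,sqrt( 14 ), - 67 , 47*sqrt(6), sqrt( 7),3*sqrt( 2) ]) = [ - 74 , - 67,sqrt(7 ),sqrt( 14 ),3 * sqrt(2),  68 , 97,47*sqrt(6 )]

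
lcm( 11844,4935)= 59220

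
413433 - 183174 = 230259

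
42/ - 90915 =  - 14/30305 = -0.00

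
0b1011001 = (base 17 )54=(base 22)41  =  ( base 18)4H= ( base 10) 89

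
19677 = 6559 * 3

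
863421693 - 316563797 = 546857896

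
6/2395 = 6/2395 = 0.00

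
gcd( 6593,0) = 6593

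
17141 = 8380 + 8761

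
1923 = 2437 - 514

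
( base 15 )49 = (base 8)105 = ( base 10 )69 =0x45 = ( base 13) 54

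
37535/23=37535/23 = 1631.96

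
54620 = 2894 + 51726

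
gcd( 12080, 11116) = 4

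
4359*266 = 1159494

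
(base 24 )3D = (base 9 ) 104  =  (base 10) 85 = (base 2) 1010101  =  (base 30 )2p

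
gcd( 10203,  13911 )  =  3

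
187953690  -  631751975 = -443798285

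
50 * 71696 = 3584800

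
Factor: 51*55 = 2805 = 3^1*5^1*11^1*17^1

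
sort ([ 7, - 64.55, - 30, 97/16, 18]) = [ - 64.55, - 30, 97/16, 7, 18] 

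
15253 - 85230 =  - 69977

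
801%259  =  24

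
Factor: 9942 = 2^1*3^1*1657^1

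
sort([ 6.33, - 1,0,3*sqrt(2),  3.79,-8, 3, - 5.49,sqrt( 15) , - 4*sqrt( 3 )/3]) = [ - 8, - 5.49, - 4 * sqrt( 3)/3,-1,0 , 3,3.79,sqrt( 15) , 3*sqrt(2 ) , 6.33 ] 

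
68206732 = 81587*836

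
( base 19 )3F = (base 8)110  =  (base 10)72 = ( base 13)57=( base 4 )1020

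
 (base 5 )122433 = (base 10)4743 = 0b1001010000111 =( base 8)11207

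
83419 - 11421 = 71998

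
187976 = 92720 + 95256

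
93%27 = 12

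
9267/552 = 3089/184 = 16.79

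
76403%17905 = 4783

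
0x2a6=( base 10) 678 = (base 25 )123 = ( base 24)146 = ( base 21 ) 1B6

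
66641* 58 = 3865178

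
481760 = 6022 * 80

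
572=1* 572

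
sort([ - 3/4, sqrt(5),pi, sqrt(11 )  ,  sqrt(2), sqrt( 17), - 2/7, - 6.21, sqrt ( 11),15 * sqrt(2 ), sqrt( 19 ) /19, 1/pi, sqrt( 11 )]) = [ - 6.21, - 3/4, - 2/7 , sqrt( 19) /19,  1/pi,sqrt(2 ),sqrt(5), pi, sqrt( 11 ), sqrt(11), sqrt( 11 ),sqrt( 17),15 * sqrt(2) ] 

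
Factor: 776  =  2^3 * 97^1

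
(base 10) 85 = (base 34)2H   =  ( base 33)2J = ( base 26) 37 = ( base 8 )125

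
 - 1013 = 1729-2742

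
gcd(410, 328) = 82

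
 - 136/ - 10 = 13+3/5 = 13.60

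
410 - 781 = -371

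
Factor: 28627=28627^1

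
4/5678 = 2/2839 = 0.00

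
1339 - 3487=  -  2148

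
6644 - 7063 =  - 419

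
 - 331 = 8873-9204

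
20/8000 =1/400=0.00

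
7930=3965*2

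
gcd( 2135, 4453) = 61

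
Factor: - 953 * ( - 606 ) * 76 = 43891368 = 2^3*3^1*19^1  *  101^1*953^1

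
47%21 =5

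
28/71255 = 28/71255=0.00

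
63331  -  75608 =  - 12277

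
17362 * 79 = 1371598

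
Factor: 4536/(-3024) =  - 2^(-1)*3^1 = - 3/2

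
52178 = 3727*14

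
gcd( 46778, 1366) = 2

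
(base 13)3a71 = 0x20b5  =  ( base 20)10ID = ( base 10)8373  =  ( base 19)143D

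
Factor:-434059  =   - 277^1* 1567^1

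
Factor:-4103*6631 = -27206993 = -11^1 * 19^1 * 349^1*373^1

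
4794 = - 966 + 5760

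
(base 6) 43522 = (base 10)6026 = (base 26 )8NK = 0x178a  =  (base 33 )5hk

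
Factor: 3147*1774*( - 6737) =  -  2^1*3^1* 887^1*1049^1*6737^1=- 37611175386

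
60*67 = 4020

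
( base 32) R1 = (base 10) 865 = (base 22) 1H7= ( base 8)1541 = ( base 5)11430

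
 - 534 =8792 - 9326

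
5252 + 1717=6969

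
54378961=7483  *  7267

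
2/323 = 2/323 = 0.01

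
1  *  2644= 2644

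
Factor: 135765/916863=45255/305621 = 3^1 * 5^1*7^1*431^1*305621^(- 1)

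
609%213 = 183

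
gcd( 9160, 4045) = 5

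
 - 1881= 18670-20551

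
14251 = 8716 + 5535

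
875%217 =7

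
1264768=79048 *16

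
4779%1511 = 246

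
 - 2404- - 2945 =541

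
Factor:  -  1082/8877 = - 2^1*3^ ( - 1 )*11^( - 1)*269^( - 1 )*541^1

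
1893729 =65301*29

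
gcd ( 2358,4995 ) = 9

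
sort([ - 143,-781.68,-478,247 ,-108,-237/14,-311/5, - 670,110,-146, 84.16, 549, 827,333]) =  [-781.68, - 670,-478, - 146, - 143, - 108, - 311/5 ,-237/14,84.16,  110,247, 333, 549, 827] 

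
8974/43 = 8974/43 = 208.70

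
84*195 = 16380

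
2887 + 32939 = 35826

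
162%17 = 9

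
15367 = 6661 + 8706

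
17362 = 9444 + 7918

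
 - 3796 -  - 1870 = -1926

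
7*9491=66437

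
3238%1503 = 232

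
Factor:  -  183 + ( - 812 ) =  - 5^1*199^1 = - 995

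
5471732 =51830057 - 46358325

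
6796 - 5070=1726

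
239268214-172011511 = 67256703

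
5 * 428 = 2140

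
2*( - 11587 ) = -23174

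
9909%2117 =1441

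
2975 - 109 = 2866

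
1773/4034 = 1773/4034 = 0.44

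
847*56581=47924107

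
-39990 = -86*465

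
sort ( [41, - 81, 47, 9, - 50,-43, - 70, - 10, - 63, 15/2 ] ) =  [ - 81, - 70, - 63,  -  50 , - 43, - 10, 15/2 , 9, 41,47 ] 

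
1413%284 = 277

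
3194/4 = 798 +1/2 = 798.50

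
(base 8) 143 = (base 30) 39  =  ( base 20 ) 4j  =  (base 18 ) 59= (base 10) 99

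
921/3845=921/3845 =0.24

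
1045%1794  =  1045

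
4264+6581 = 10845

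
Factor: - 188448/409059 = - 416/903  =  - 2^5*3^ ( - 1)*7^(-1 )*13^1*43^(- 1 )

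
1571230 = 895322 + 675908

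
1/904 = 1/904 = 0.00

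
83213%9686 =5725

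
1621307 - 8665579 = -7044272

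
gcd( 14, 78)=2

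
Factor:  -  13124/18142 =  - 2^1*17^1*47^(-1) =- 34/47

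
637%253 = 131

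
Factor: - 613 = -613^1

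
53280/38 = 26640/19 = 1402.11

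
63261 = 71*891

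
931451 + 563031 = 1494482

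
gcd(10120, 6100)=20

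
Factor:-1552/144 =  - 97/9 = - 3^(-2)*97^1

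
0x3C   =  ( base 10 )60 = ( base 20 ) 30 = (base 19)33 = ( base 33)1R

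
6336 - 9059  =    -  2723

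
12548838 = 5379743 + 7169095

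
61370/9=6818 + 8/9 = 6818.89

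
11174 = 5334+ 5840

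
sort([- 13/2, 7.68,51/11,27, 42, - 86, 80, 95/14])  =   [ - 86,-13/2, 51/11,  95/14, 7.68, 27, 42, 80]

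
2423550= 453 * 5350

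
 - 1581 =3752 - 5333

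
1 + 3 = 4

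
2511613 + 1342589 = 3854202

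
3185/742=4+31/106 = 4.29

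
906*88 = 79728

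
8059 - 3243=4816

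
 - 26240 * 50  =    -  1312000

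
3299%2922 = 377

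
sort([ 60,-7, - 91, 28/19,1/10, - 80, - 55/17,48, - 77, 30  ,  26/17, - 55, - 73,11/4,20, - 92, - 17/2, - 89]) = [- 92  , - 91, - 89,-80 , - 77, - 73, - 55 , - 17/2, - 7, - 55/17, 1/10,28/19, 26/17,11/4 , 20, 30,48, 60]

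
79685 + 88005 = 167690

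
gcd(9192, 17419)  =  1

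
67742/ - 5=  - 13549 + 3/5 = - 13548.40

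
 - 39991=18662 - 58653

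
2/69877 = 2/69877 = 0.00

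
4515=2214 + 2301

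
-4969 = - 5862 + 893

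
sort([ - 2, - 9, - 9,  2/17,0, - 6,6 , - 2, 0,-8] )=[ - 9, - 9, - 8, - 6, - 2, - 2,0 , 0,2/17,6 ]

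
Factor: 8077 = 41^1*197^1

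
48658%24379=24279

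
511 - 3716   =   - 3205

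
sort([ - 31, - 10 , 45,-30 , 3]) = [  -  31, - 30,-10,  3, 45]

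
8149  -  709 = 7440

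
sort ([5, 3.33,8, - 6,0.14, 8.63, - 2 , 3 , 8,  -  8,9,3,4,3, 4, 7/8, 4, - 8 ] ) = [ - 8,-8, - 6, - 2,0.14,7/8,3,3,3,  3.33,4, 4  ,  4,5, 8 , 8,8.63, 9]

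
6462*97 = 626814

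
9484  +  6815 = 16299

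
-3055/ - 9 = 3055/9 = 339.44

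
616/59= 10 + 26/59 = 10.44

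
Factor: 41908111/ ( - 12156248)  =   - 2^ ( - 3) * 7^1*13^(  -  1 )*17^1 * 83^1*179^( - 1)*653^(-1 )*4243^1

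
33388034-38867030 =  - 5478996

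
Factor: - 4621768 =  - 2^3 * 577721^1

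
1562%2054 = 1562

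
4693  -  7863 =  - 3170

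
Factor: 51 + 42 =3^1* 31^1 = 93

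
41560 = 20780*2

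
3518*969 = 3408942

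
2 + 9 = 11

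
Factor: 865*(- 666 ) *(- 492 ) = 283436280 = 2^3  *  3^3*5^1*37^1 * 41^1 * 173^1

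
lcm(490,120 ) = 5880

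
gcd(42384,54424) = 8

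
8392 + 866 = 9258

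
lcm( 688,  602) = 4816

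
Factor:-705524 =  - 2^2*233^1 * 757^1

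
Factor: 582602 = 2^1*37^1*7873^1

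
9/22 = 9/22  =  0.41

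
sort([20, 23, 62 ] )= [ 20,  23,62 ]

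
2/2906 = 1/1453=0.00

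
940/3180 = 47/159 = 0.30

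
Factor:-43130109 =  - 3^1 * 11^1*1306973^1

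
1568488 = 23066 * 68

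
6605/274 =6605/274 = 24.11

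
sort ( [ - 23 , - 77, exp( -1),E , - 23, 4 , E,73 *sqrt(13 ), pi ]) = [ - 77, - 23, - 23,exp( - 1 ), E,E,  pi,4 , 73*sqrt( 13)]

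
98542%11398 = 7358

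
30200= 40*755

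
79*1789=141331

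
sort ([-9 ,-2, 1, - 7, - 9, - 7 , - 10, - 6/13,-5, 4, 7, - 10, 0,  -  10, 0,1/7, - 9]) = [ - 10,  -  10, - 10,-9, - 9, - 9,  -  7, - 7,  -  5, - 2, - 6/13, 0, 0,1/7  ,  1, 4, 7]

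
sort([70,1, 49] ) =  [ 1,49,70]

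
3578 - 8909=  -  5331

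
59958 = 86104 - 26146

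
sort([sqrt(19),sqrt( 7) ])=[sqrt(7),sqrt(19) ]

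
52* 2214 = 115128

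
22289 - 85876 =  - 63587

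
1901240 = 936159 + 965081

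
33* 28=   924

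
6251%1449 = 455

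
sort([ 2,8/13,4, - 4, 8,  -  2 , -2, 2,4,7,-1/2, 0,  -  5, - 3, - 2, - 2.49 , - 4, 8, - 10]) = [  -  10,-5, -4,- 4 , - 3,- 2.49,  -  2,- 2 , - 2,  -  1/2,0,8/13,2, 2,4,4,7,8, 8]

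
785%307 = 171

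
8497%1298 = 709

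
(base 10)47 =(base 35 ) 1c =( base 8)57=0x2F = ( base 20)27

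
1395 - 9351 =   -  7956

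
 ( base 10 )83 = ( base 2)1010011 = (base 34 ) 2F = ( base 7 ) 146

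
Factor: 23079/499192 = 2^(  -  3)*3^1*7^2*23^( - 1)*157^1*2713^( - 1)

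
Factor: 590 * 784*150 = 69384000  =  2^6*3^1 * 5^3 * 7^2* 59^1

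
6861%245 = 1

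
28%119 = 28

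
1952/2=976 = 976.00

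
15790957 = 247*63931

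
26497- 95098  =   - 68601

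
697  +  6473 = 7170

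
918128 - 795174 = 122954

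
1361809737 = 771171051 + 590638686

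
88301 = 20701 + 67600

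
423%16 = 7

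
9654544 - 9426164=228380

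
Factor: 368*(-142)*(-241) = 12593696 = 2^5*23^1*71^1*241^1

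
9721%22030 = 9721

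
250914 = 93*2698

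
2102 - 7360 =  - 5258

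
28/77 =4/11  =  0.36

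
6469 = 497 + 5972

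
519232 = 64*8113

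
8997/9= 2999/3 = 999.67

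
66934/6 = 33467/3 = 11155.67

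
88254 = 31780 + 56474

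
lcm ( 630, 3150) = 3150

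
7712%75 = 62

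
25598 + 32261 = 57859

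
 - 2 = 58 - 60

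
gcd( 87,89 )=1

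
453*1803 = 816759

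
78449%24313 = 5510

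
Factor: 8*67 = 536 = 2^3* 67^1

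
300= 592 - 292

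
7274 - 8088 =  - 814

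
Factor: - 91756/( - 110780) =5^( - 1)*7^1*113^1*191^(-1)= 791/955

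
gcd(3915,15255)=135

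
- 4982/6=  -  831 + 2/3 = - 830.33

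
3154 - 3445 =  - 291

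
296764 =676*439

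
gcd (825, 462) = 33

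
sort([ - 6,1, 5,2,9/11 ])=[-6,  9/11,1, 2,5]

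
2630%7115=2630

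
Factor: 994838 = 2^1 * 13^1*83^1*461^1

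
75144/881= 75144/881  =  85.29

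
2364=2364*1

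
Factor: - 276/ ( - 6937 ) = 2^2*3^1 * 7^(-1)*23^1 * 991^(-1 ) 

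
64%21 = 1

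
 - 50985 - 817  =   - 51802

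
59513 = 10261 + 49252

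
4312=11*392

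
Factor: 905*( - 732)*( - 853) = 565078380 = 2^2*3^1*5^1*61^1*181^1*853^1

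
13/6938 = 13/6938 = 0.00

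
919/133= 6 + 121/133 = 6.91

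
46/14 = 23/7  =  3.29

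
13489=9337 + 4152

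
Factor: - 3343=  - 3343^1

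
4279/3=4279/3 = 1426.33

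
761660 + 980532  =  1742192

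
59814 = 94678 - 34864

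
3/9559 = 3/9559 = 0.00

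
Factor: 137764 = 2^2*11^1*31^1* 101^1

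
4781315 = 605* 7903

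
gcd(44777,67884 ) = 1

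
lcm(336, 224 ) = 672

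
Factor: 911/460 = 2^( - 2)*5^(-1 )*23^( - 1)*911^1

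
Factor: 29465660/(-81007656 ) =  - 2^(  -  1)*3^( - 1 )*5^1 * 7^2*23^(-1)*101^(- 1)*107^1*281^1*1453^(-1 )  =  -7366415/20251914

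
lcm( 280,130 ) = 3640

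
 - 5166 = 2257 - 7423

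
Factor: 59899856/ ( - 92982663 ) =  - 2^4*3^( - 2 )*  19^1*103^1*1913^1*10331407^(  -  1 )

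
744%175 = 44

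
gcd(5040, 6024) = 24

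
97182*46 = 4470372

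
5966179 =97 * 61507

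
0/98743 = 0  =  0.00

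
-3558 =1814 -5372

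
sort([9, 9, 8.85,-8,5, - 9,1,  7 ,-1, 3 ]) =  [-9,-8, - 1 , 1, 3, 5, 7, 8.85, 9, 9]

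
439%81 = 34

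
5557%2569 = 419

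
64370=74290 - 9920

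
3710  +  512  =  4222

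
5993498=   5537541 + 455957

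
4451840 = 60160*74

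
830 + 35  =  865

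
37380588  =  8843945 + 28536643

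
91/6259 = 91/6259 = 0.01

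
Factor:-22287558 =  -2^1 * 3^1*89^1* 41737^1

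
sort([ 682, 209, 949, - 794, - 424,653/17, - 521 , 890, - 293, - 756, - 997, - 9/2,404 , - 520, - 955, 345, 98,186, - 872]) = [ - 997, - 955,  -  872, - 794,  -  756  , -521, - 520,-424,  -  293, - 9/2, 653/17, 98,186,209, 345, 404, 682, 890,949] 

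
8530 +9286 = 17816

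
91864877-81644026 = 10220851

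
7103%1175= 53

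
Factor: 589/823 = 19^1*31^1 * 823^ ( - 1 ) 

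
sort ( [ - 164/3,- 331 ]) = [ - 331,-164/3 ] 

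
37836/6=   6306 = 6306.00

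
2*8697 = 17394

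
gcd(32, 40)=8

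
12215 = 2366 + 9849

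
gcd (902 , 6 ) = 2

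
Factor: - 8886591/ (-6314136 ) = 2^( - 3)*3^3 * 7^2* 2239^1 * 263089^( - 1 ) = 2962197/2104712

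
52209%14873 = 7590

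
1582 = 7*226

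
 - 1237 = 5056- 6293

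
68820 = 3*22940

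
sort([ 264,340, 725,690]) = [ 264, 340,690, 725 ]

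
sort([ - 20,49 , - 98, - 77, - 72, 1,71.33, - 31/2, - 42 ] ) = [ - 98, - 77, - 72, - 42, - 20, - 31/2,  1,  49, 71.33]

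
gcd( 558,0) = 558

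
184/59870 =92/29935 = 0.00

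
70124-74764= -4640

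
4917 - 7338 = - 2421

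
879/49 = 17 + 46/49 = 17.94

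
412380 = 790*522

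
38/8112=19/4056 = 0.00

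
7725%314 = 189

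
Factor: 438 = 2^1*3^1*73^1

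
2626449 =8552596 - 5926147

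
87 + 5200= 5287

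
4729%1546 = 91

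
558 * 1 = 558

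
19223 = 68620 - 49397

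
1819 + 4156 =5975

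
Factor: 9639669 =3^1*13^1*19^1*13009^1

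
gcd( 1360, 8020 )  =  20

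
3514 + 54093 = 57607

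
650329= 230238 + 420091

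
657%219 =0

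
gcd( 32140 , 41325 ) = 5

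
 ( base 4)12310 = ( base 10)436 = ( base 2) 110110100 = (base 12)304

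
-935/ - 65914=935/65914 = 0.01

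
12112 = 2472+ 9640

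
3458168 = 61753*56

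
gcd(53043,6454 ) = 1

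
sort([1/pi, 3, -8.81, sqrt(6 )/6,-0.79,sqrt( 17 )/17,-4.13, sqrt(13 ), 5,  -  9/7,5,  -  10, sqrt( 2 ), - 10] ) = [  -  10,-10,  -  8.81, - 4.13, - 9/7, - 0.79,sqrt( 17)/17,1/pi,sqrt( 6 ) /6, sqrt (2 ), 3  ,  sqrt( 13), 5, 5 ]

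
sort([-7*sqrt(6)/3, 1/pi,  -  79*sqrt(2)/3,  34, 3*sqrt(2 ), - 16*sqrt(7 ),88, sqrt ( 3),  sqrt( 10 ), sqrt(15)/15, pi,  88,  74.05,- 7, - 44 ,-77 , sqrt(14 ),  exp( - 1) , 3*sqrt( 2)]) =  [ - 77 , - 44,-16*sqrt(7 ), - 79*sqrt( 2 ) /3, - 7, - 7 * sqrt(6) /3, sqrt( 15)/15,1/pi,exp( - 1 ),sqrt(  3), pi,  sqrt(10), sqrt(  14 ), 3*sqrt(2 ), 3*sqrt( 2), 34, 74.05, 88 , 88]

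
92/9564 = 23/2391=0.01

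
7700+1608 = 9308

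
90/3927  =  30/1309 = 0.02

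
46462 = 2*23231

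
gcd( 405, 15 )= 15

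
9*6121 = 55089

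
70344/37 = 1901  +  7/37= 1901.19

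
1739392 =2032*856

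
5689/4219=5689/4219 = 1.35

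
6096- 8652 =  - 2556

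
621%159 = 144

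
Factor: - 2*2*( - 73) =2^2*73^1 =292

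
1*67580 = 67580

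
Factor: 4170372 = 2^2*3^1*17^1 * 20443^1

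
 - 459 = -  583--124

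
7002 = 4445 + 2557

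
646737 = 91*7107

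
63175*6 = 379050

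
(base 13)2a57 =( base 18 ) 1100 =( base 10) 6156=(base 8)14014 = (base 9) 8400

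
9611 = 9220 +391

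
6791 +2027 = 8818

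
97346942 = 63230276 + 34116666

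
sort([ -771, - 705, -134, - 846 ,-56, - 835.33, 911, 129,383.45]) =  [- 846 ,  -  835.33 , - 771, - 705, - 134, - 56,129,383.45,911 ]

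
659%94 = 1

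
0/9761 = 0 = 0.00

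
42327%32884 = 9443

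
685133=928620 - 243487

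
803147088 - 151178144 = 651968944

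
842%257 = 71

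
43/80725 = 43/80725 = 0.00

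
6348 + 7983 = 14331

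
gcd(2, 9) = 1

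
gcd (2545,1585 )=5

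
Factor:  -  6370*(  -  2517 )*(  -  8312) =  - 2^4*3^1*5^1*7^2*13^1*839^1*1039^1 = - 133268706480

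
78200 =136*575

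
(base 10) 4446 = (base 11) 3382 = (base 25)72l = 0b1000101011110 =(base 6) 32330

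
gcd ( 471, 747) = 3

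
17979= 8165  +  9814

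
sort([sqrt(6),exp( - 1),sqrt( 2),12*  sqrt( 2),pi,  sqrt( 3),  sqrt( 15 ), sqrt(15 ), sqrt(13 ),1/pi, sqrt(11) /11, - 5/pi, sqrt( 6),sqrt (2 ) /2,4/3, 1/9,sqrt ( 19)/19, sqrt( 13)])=[ - 5/pi,1/9,sqrt( 19) /19,sqrt(11)/11,1/pi,exp( - 1),sqrt (2 ) /2,4/3,sqrt ( 2), sqrt( 3),sqrt( 6 ) , sqrt(6),pi,sqrt(13), sqrt(13),sqrt(15 ),sqrt( 15), 12 * sqrt(2)] 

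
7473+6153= 13626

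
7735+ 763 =8498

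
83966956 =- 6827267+90794223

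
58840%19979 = 18882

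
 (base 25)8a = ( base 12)156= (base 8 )322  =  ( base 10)210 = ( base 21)A0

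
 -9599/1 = -9599=- 9599.00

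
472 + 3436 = 3908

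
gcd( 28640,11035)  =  5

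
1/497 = 1/497 = 0.00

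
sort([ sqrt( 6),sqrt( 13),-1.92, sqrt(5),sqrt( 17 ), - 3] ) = [ - 3, - 1.92, sqrt(5), sqrt( 6) , sqrt( 13),  sqrt( 17 )] 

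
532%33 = 4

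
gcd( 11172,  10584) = 588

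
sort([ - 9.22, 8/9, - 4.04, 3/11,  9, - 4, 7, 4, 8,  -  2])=[ - 9.22,  -  4.04, - 4, - 2,3/11,8/9, 4, 7, 8, 9]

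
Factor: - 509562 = -2^1*3^2*28309^1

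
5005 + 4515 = 9520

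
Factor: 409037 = 17^1* 24061^1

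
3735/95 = 39 + 6/19  =  39.32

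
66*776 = 51216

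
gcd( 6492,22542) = 6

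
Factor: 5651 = 5651^1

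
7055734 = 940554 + 6115180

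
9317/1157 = 9317/1157 = 8.05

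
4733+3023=7756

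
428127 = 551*777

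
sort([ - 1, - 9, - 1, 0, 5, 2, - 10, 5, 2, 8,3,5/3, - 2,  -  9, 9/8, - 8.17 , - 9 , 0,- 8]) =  [-10,-9, - 9, - 9,  -  8.17, - 8, - 2, - 1, - 1,0,0, 9/8, 5/3, 2, 2, 3,5,5,8]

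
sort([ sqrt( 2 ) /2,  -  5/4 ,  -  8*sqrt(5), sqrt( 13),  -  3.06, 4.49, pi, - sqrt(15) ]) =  [ - 8*sqrt(5 ) , - sqrt(15 ), - 3.06, - 5/4, sqrt (2)/2,pi,sqrt(13 ) , 4.49 ]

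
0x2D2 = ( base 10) 722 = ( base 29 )OQ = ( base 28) PM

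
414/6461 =414/6461 = 0.06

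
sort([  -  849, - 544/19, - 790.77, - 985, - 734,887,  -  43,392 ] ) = [-985,-849, - 790.77, - 734, - 43, - 544/19,392,887]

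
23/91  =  23/91 = 0.25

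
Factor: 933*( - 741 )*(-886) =612538758  =  2^1*3^2 * 13^1*19^1*311^1*443^1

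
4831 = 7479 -2648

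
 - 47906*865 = -41438690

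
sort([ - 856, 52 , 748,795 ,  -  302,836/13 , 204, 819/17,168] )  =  [ - 856 ,  -  302,  819/17, 52,836/13,168, 204,748, 795 ] 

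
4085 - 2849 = 1236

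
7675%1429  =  530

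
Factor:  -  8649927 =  - 3^2*11^2 * 13^2 *47^1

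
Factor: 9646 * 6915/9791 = 66702090/9791= 2^1*3^1*5^1*7^1*13^1 * 53^1* 461^1*9791^(-1) 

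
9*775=6975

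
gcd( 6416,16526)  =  2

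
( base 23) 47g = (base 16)8f5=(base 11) 17A5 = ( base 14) B9B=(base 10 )2293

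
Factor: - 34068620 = - 2^2*5^1*29^1*151^1*389^1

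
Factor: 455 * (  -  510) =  - 232050 = -2^1*3^1 * 5^2*7^1*13^1 * 17^1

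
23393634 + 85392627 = 108786261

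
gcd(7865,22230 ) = 65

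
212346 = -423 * (-502 ) 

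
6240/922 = 3120/461= 6.77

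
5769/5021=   1+748/5021  =  1.15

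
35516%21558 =13958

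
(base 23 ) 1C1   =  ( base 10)806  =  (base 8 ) 1446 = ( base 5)11211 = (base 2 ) 1100100110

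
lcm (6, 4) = 12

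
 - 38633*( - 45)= 1738485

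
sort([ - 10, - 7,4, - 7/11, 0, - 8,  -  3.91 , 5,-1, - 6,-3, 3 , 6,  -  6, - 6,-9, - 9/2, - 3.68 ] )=[ - 10, - 9,-8, - 7,  -  6, - 6,-6, - 9/2, - 3.91,  -  3.68,-3,-1, - 7/11, 0,3,4,5 , 6 ] 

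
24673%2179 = 704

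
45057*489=22032873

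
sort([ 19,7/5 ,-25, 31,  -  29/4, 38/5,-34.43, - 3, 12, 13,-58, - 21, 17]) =[-58, - 34.43,- 25,-21, - 29/4, - 3 , 7/5, 38/5, 12,13 , 17 , 19, 31 ] 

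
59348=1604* 37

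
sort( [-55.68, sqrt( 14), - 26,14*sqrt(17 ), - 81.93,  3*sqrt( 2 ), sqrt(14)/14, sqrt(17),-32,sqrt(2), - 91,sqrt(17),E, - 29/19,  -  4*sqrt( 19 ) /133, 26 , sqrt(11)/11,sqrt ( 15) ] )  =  [  -  91, - 81.93, - 55.68,-32, - 26,-29/19,  -  4*sqrt( 19)/133, sqrt (14)/14,sqrt(11)/11, sqrt(2),E,sqrt( 14),sqrt(15),sqrt (17 ), sqrt(17),3*sqrt( 2 ),26,14*sqrt(17) ]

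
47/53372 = 47/53372 = 0.00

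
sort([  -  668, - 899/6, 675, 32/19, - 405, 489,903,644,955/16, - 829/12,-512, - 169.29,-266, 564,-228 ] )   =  [ - 668, - 512, - 405,-266, -228,- 169.29, - 899/6, - 829/12,32/19,955/16, 489, 564, 644,675,903]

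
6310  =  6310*1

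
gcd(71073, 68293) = 1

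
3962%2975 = 987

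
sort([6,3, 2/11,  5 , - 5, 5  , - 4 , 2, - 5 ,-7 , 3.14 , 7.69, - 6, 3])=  [ - 7 ,-6, - 5, - 5, - 4,2/11, 2 , 3 , 3,3.14,5, 5,6, 7.69]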